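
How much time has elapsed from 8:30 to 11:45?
From 8:30 to 11:45:
(11 x 60 + 45) - (8 x 60 + 30) = 705 - 510 = 195 minutes
= 3 hours and 15 minutes

Final answer: 3 hours and 15 minutes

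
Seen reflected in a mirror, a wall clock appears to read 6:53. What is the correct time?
Reflection across the vertical (12-6) axis maps a hand at angle A degrees to (360 - A) degrees, which sends a reading of T minutes past 12:00 to (720 - T) minutes past 12:00.
Mirror reads 6:53 = 413 minutes past 12:00.
Actual time: (720 - 413) mod 720 = 307 minutes = 5:07.

Final answer: 5:07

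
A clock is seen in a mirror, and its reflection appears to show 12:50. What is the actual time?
Reflection across the vertical (12-6) axis maps a hand at angle A degrees to (360 - A) degrees, which sends a reading of T minutes past 12:00 to (720 - T) minutes past 12:00.
Mirror reads 12:50 = 50 minutes past 12:00.
Actual time: (720 - 50) mod 720 = 670 minutes = 11:10.

Final answer: 11:10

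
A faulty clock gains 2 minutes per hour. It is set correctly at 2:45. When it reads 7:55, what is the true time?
For every 60 true minutes, the faulty clock advances 62 minutes, so 1 faulty-clock minute corresponds to 60/62 true minutes.
From 2:45 to 7:55 on the faulty dial is 310 minutes.
True elapsed: 310 x 60/62 = 300 minutes = 5 hours.
True time: 2:45 + 5 hours = 7:45.

Final answer: 7:45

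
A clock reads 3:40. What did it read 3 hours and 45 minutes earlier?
Starting time: 3:40 = 220 total minutes past 12:00
Subtracting: 3 hours and 45 minutes = 225 minutes
220 - 225 = -5 (negative, add 12 hours = 720) = 715 minutes
= 11 hours and 55 minutes past 12:00 = 11:55

Final answer: 11:55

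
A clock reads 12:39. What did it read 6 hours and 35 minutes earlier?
Starting time: 12:39 = 39 total minutes past 12:00
Subtracting: 6 hours and 35 minutes = 395 minutes
39 - 395 = -356 (negative, add 12 hours = 720) = 364 minutes
= 6 hours and 4 minutes past 12:00 = 6:04

Final answer: 6:04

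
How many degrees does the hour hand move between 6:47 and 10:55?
The hour hand moves 0.5 degrees per minute.
Time elapsed: 10:55 - 6:47 = 248 minutes
Angular displacement: 248 x 0.5 = 124 degrees

Final answer: 124 degrees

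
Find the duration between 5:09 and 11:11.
From 5:09 to 11:11:
(11 x 60 + 11) - (5 x 60 + 9) = 671 - 309 = 362 minutes
= 6 hours and 2 minutes

Final answer: 6 hours and 2 minutes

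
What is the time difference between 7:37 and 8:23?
From 7:37 to 8:23:
(8 x 60 + 23) - (7 x 60 + 37) = 503 - 457 = 46 minutes
= 46 minutes

Final answer: 46 minutes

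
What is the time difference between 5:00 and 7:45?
From 5:00 to 7:45:
(7 x 60 + 45) - (5 x 60 + 0) = 465 - 300 = 165 minutes
= 2 hours and 45 minutes

Final answer: 2 hours and 45 minutes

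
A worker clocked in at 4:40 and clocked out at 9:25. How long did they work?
From 4:40 to 9:25:
(9 x 60 + 25) - (4 x 60 + 40) = 565 - 280 = 285 minutes
= 4 hours and 45 minutes

Final answer: 4 hours and 45 minutes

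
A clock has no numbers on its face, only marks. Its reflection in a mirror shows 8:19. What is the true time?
Reflection across the vertical (12-6) axis maps a hand at angle A degrees to (360 - A) degrees, which sends a reading of T minutes past 12:00 to (720 - T) minutes past 12:00.
Mirror reads 8:19 = 499 minutes past 12:00.
Actual time: (720 - 499) mod 720 = 221 minutes = 3:41.

Final answer: 3:41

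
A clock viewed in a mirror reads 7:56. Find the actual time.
Reflection across the vertical (12-6) axis maps a hand at angle A degrees to (360 - A) degrees, which sends a reading of T minutes past 12:00 to (720 - T) minutes past 12:00.
Mirror reads 7:56 = 476 minutes past 12:00.
Actual time: (720 - 476) mod 720 = 244 minutes = 4:04.

Final answer: 4:04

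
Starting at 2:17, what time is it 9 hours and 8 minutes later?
Starting time: 2:17
Adding 8 minutes to 17 minutes: 17 + 8 = 25 minutes
Adding 9 hours: 2 + 9 = 11
Final time: 11:25

Final answer: 11:25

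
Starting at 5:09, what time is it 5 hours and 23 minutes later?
Starting time: 5:09
Adding 23 minutes to 9 minutes: 9 + 23 = 32 minutes
Adding 5 hours: 5 + 5 = 10
Final time: 10:32

Final answer: 10:32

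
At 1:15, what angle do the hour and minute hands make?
Hour hand position: 1 x 30 + 15 x 0.5 = 37.5 degrees
Minute hand position: 15 x 6 = 90 degrees
Difference: |37.5 - 90| = 52.5 degrees
The angle between the hands is 52.5 degrees

Final answer: 52.5 degrees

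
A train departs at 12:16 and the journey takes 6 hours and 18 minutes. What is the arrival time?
Starting time: 12:16
Adding 18 minutes to 16 minutes: 16 + 18 = 34 minutes
Adding 6 hours: 12 + 6 = 18 - 12 = 6
Final time: 6:34

Final answer: 6:34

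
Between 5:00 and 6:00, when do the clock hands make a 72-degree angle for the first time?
At t minutes past 5:00, the hour hand is at 30 x 5 + 0.5t degrees and the minute hand is at 6t degrees.
The smaller angle between them is 72 degrees when |30H - 5.5t| = 72 or |30H - 5.5t| = 288.
With H = 5, solve 30 x 5 - 5.5t = +/- target for each target:
  t = (30 x 5 - 72) / 5.5 = 14.18
  t = (30 x 5 + 72) / 5.5 = 40.36
  t = (30 x 5 - 288) / 5.5 = -25.09 (outside (0, 60))
  t = (30 x 5 + 288) / 5.5 = 79.64 (outside (0, 60))
Valid solutions in (0, 60): {14.18, 40.36} minutes.
The first occurrence is t = 14.18 minutes.
The hands form a 72-degree angle at 14.18 minutes past 5:00.

Final answer: 14.18 minutes past 5:00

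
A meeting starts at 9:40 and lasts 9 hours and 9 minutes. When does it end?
Starting time: 9:40
Adding 9 minutes to 40 minutes: 40 + 9 = 49 minutes
Adding 9 hours: 9 + 9 = 18 - 12 = 6
Final time: 6:49

Final answer: 6:49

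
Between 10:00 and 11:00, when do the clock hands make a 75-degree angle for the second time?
At t minutes past 10:00, the hour hand is at 30 x 10 + 0.5t degrees and the minute hand is at 6t degrees.
The smaller angle between them is 75 degrees when |30H - 5.5t| = 75 or |30H - 5.5t| = 285.
With H = 10, solve 30 x 10 - 5.5t = +/- target for each target:
  t = (30 x 10 - 75) / 5.5 = 40.91
  t = (30 x 10 + 75) / 5.5 = 68.18 (outside (0, 60))
  t = (30 x 10 - 285) / 5.5 = 2.73
  t = (30 x 10 + 285) / 5.5 = 106.36 (outside (0, 60))
Valid solutions in (0, 60): {2.73, 40.91} minutes.
The second occurrence is t = 40.91 minutes.
The hands form a 75-degree angle at 40.91 minutes past 10:00.

Final answer: 40.91 minutes past 10:00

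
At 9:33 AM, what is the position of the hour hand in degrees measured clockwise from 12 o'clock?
The hour hand moves 30 degrees per hour and 0.5 degrees per minute.
At 9:33: (9) x 30 + 33 x 0.5 = 270 + 16.5 = 286.5 degrees

Final answer: 286.5 degrees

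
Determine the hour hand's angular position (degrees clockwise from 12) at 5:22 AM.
The hour hand moves 30 degrees per hour and 0.5 degrees per minute.
At 5:22: (5) x 30 + 22 x 0.5 = 150 + 11 = 161 degrees

Final answer: 161 degrees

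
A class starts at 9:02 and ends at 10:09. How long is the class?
From 9:02 to 10:09:
(10 x 60 + 9) - (9 x 60 + 2) = 609 - 542 = 67 minutes
= 1 hour and 7 minutes

Final answer: 1 hour and 7 minutes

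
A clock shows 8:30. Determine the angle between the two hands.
Hour hand position: 8 x 30 + 30 x 0.5 = 255 degrees
Minute hand position: 30 x 6 = 180 degrees
Difference: |255 - 180| = 75 degrees
The angle between the hands is 75 degrees

Final answer: 75 degrees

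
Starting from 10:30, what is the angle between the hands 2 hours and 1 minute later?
First find the time 2 hours and 1 minute after 10:30.
Total minutes: 10 x 60 + 30 + 2 x 60 + 1 = 751.
751 mod 720 = 31 minutes = 12:31.
Now compute the angle at 12:31:
Hour hand: 0 x 30 + 31 x 0.5 = 15.5 degrees
Minute hand: 31 x 6 = 186 degrees
Difference: |15.5 - 186| = 170.5 degrees
The angle is 170.5 degrees

Final answer: 170.5 degrees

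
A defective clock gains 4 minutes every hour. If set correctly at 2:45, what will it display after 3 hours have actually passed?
For every 60 true minutes, the faulty clock advances 60 + 4 = 64 minutes.
True elapsed: 3 hours = 180 minutes.
Faulty clock advances: 180 x 64/60 = 192 minutes (drift: 12 minutes ahead).
Shown time: 2:45 + 192 minutes = 5:57.

Final answer: 5:57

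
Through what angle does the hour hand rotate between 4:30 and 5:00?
The hour hand moves 0.5 degrees per minute.
Time elapsed: 5:00 - 4:30 = 30 minutes
Angular displacement: 30 x 0.5 = 15 degrees

Final answer: 15 degrees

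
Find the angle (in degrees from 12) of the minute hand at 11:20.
The minute hand moves 6 degrees per minute.
At 11:20: 20 x 6 = 120 degrees

Final answer: 120 degrees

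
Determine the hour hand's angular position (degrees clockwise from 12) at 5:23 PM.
The hour hand moves 30 degrees per hour and 0.5 degrees per minute.
At 5:23: (5) x 30 + 23 x 0.5 = 150 + 11.5 = 161.5 degrees

Final answer: 161.5 degrees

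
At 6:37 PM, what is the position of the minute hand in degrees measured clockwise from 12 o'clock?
The minute hand moves 6 degrees per minute.
At 6:37: 37 x 6 = 222 degrees

Final answer: 222 degrees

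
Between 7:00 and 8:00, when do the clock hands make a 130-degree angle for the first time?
At t minutes past 7:00, the hour hand is at 30 x 7 + 0.5t degrees and the minute hand is at 6t degrees.
The smaller angle between them is 130 degrees when |30H - 5.5t| = 130 or |30H - 5.5t| = 230.
With H = 7, solve 30 x 7 - 5.5t = +/- target for each target:
  t = (30 x 7 - 130) / 5.5 = 14.55
  t = (30 x 7 + 130) / 5.5 = 61.82 (outside (0, 60))
  t = (30 x 7 - 230) / 5.5 = -3.64 (outside (0, 60))
  t = (30 x 7 + 230) / 5.5 = 80 (outside (0, 60))
Valid solutions in (0, 60): {14.55} minutes.
The first occurrence is t = 14.55 minutes.
The hands form a 130-degree angle at 14.55 minutes past 7:00.

Final answer: 14.55 minutes past 7:00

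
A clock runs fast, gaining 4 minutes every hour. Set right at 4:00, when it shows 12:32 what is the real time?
For every 60 true minutes, the faulty clock advances 64 minutes, so 1 faulty-clock minute corresponds to 60/64 true minutes.
From 4:00 to 12:32 on the faulty dial is 512 minutes.
True elapsed: 512 x 60/64 = 480 minutes = 8 hours.
True time: 4:00 + 8 hours = 12:00.

Final answer: 12:00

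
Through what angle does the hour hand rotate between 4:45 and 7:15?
The hour hand moves 0.5 degrees per minute.
Time elapsed: 7:15 - 4:45 = 150 minutes
Angular displacement: 150 x 0.5 = 75 degrees

Final answer: 75 degrees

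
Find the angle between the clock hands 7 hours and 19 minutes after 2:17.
First find the time 7 hours and 19 minutes after 2:17.
Total minutes: 2 x 60 + 17 + 7 x 60 + 19 = 576.
576 mod 720 = 576 minutes = 9:36.
Now compute the angle at 9:36:
Hour hand: 9 x 30 + 36 x 0.5 = 288 degrees
Minute hand: 36 x 6 = 216 degrees
Difference: |288 - 216| = 72 degrees
The angle is 72 degrees

Final answer: 72 degrees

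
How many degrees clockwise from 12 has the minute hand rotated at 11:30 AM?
The minute hand moves 6 degrees per minute.
At 11:30: 30 x 6 = 180 degrees

Final answer: 180 degrees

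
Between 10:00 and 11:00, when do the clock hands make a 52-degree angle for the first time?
At t minutes past 10:00, the hour hand is at 30 x 10 + 0.5t degrees and the minute hand is at 6t degrees.
The smaller angle between them is 52 degrees when |30H - 5.5t| = 52 or |30H - 5.5t| = 308.
With H = 10, solve 30 x 10 - 5.5t = +/- target for each target:
  t = (30 x 10 - 52) / 5.5 = 45.09
  t = (30 x 10 + 52) / 5.5 = 64 (outside (0, 60))
  t = (30 x 10 - 308) / 5.5 = -1.45 (outside (0, 60))
  t = (30 x 10 + 308) / 5.5 = 110.55 (outside (0, 60))
Valid solutions in (0, 60): {45.09} minutes.
The first occurrence is t = 45.09 minutes.
The hands form a 52-degree angle at 45.09 minutes past 10:00.

Final answer: 45.09 minutes past 10:00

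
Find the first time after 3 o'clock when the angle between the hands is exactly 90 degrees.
At t minutes past 3:00, the hour hand is at 30 x 3 + 0.5t degrees and the minute hand is at 6t degrees.
The smaller angle between them is 90 degrees when |30H - 5.5t| = 90 or |30H - 5.5t| = 270.
With H = 3, solve 30 x 3 - 5.5t = +/- target for each target:
  t = (30 x 3 - 90) / 5.5 = 0 (outside (0, 60))
  t = (30 x 3 + 90) / 5.5 = 32.73
  t = (30 x 3 - 270) / 5.5 = -32.73 (outside (0, 60))
  t = (30 x 3 + 270) / 5.5 = 65.45 (outside (0, 60))
Valid solutions in (0, 60): {32.73} minutes.
The first occurrence is t = 32.73 minutes.
The hands form a 90-degree angle at 32.73 minutes past 3:00.

Final answer: 32.73 minutes past 3:00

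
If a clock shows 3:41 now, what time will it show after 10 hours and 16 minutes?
Starting time: 3:41
Adding 16 minutes to 41 minutes: 41 + 16 = 57 minutes
Adding 10 hours: 3 + 10 = 13 - 12 = 1
Final time: 1:57

Final answer: 1:57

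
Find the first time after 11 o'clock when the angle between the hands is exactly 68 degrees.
At t minutes past 11:00, the hour hand is at 30 x 11 + 0.5t degrees and the minute hand is at 6t degrees.
The smaller angle between them is 68 degrees when |30H - 5.5t| = 68 or |30H - 5.5t| = 292.
With H = 11, solve 30 x 11 - 5.5t = +/- target for each target:
  t = (30 x 11 - 68) / 5.5 = 47.64
  t = (30 x 11 + 68) / 5.5 = 72.36 (outside (0, 60))
  t = (30 x 11 - 292) / 5.5 = 6.91
  t = (30 x 11 + 292) / 5.5 = 113.09 (outside (0, 60))
Valid solutions in (0, 60): {6.91, 47.64} minutes.
The first occurrence is t = 6.91 minutes.
The hands form a 68-degree angle at 6.91 minutes past 11:00.

Final answer: 6.91 minutes past 11:00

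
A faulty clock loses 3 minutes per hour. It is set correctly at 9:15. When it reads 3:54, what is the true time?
For every 60 true minutes, the faulty clock advances 57 minutes, so 1 faulty-clock minute corresponds to 60/57 true minutes.
From 9:15 to 3:54 on the faulty dial is 399 minutes.
True elapsed: 399 x 60/57 = 420 minutes = 7 hours.
True time: 9:15 + 7 hours = 4:15.

Final answer: 4:15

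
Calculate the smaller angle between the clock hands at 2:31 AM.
Hour hand position: 2 x 30 + 31 x 0.5 = 75.5 degrees
Minute hand position: 31 x 6 = 186 degrees
Difference: |75.5 - 186| = 110.5 degrees
The angle between the hands is 110.5 degrees

Final answer: 110.5 degrees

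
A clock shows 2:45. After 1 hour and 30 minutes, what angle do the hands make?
First find the time 1 hour and 30 minutes after 2:45.
Total minutes: 2 x 60 + 45 + 1 x 60 + 30 = 255.
255 mod 720 = 255 minutes = 4:15.
Now compute the angle at 4:15:
Hour hand: 4 x 30 + 15 x 0.5 = 127.5 degrees
Minute hand: 15 x 6 = 90 degrees
Difference: |127.5 - 90| = 37.5 degrees
The angle is 37.5 degrees

Final answer: 37.5 degrees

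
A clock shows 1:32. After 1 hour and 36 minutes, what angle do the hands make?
First find the time 1 hour and 36 minutes after 1:32.
Total minutes: 1 x 60 + 32 + 1 x 60 + 36 = 188.
188 mod 720 = 188 minutes = 3:08.
Now compute the angle at 3:08:
Hour hand: 3 x 30 + 8 x 0.5 = 94 degrees
Minute hand: 8 x 6 = 48 degrees
Difference: |94 - 48| = 46 degrees
The angle is 46 degrees

Final answer: 46 degrees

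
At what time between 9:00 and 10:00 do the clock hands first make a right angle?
At t minutes past 9:00, the hour hand is at 30 x 9 + 0.5t degrees and the minute hand is at 6t degrees.
The smaller angle between them is 90 degrees when |30H - 5.5t| = 90 or |30H - 5.5t| = 270.
With H = 9, solve 30 x 9 - 5.5t = +/- target for each target:
  t = (30 x 9 - 90) / 5.5 = 32.73
  t = (30 x 9 + 90) / 5.5 = 65.45 (outside (0, 60))
  t = (30 x 9 - 270) / 5.5 = 0 (outside (0, 60))
  t = (30 x 9 + 270) / 5.5 = 98.18 (outside (0, 60))
Valid solutions in (0, 60): {32.73} minutes.
First occurrence: t = 32.73 minutes.
The hands are at right angles at 32.73 minutes past 9:00.

Final answer: 32.73 minutes past 9:00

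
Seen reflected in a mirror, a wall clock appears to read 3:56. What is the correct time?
Reflection across the vertical (12-6) axis maps a hand at angle A degrees to (360 - A) degrees, which sends a reading of T minutes past 12:00 to (720 - T) minutes past 12:00.
Mirror reads 3:56 = 236 minutes past 12:00.
Actual time: (720 - 236) mod 720 = 484 minutes = 8:04.

Final answer: 8:04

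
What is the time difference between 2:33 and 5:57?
From 2:33 to 5:57:
(5 x 60 + 57) - (2 x 60 + 33) = 357 - 153 = 204 minutes
= 3 hours and 24 minutes

Final answer: 3 hours and 24 minutes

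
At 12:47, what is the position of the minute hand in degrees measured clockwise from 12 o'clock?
The minute hand moves 6 degrees per minute.
At 12:47: 47 x 6 = 282 degrees

Final answer: 282 degrees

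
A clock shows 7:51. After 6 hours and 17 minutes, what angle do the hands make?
First find the time 6 hours and 17 minutes after 7:51.
Total minutes: 7 x 60 + 51 + 6 x 60 + 17 = 848.
848 mod 720 = 128 minutes = 2:08.
Now compute the angle at 2:08:
Hour hand: 2 x 30 + 8 x 0.5 = 64 degrees
Minute hand: 8 x 6 = 48 degrees
Difference: |64 - 48| = 16 degrees
The angle is 16 degrees

Final answer: 16 degrees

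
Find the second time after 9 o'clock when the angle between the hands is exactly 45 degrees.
At t minutes past 9:00, the hour hand is at 30 x 9 + 0.5t degrees and the minute hand is at 6t degrees.
The smaller angle between them is 45 degrees when |30H - 5.5t| = 45 or |30H - 5.5t| = 315.
With H = 9, solve 30 x 9 - 5.5t = +/- target for each target:
  t = (30 x 9 - 45) / 5.5 = 40.91
  t = (30 x 9 + 45) / 5.5 = 57.27
  t = (30 x 9 - 315) / 5.5 = -8.18 (outside (0, 60))
  t = (30 x 9 + 315) / 5.5 = 106.36 (outside (0, 60))
Valid solutions in (0, 60): {40.91, 57.27} minutes.
The second occurrence is t = 57.27 minutes.
The hands form a 45-degree angle at 57.27 minutes past 9:00.

Final answer: 57.27 minutes past 9:00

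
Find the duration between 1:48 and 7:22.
From 1:48 to 7:22:
(7 x 60 + 22) - (1 x 60 + 48) = 442 - 108 = 334 minutes
= 5 hours and 34 minutes

Final answer: 5 hours and 34 minutes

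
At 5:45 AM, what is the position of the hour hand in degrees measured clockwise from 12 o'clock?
The hour hand moves 30 degrees per hour and 0.5 degrees per minute.
At 5:45: (5) x 30 + 45 x 0.5 = 150 + 22.5 = 172.5 degrees

Final answer: 172.5 degrees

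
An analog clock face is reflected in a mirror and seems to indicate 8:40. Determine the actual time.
Reflection across the vertical (12-6) axis maps a hand at angle A degrees to (360 - A) degrees, which sends a reading of T minutes past 12:00 to (720 - T) minutes past 12:00.
Mirror reads 8:40 = 520 minutes past 12:00.
Actual time: (720 - 520) mod 720 = 200 minutes = 3:20.

Final answer: 3:20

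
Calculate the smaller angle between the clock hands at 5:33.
Hour hand position: 5 x 30 + 33 x 0.5 = 166.5 degrees
Minute hand position: 33 x 6 = 198 degrees
Difference: |166.5 - 198| = 31.5 degrees
The angle between the hands is 31.5 degrees

Final answer: 31.5 degrees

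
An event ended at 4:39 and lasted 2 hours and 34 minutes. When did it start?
Starting time: 4:39 = 279 total minutes past 12:00
Subtracting: 2 hours and 34 minutes = 154 minutes
279 - 154 = 125 minutes
= 2 hours and 5 minutes past 12:00 = 2:05

Final answer: 2:05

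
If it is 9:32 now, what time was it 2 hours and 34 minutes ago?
Starting time: 9:32 = 572 total minutes past 12:00
Subtracting: 2 hours and 34 minutes = 154 minutes
572 - 154 = 418 minutes
= 6 hours and 58 minutes past 12:00 = 6:58

Final answer: 6:58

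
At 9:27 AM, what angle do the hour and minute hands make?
Hour hand position: 9 x 30 + 27 x 0.5 = 283.5 degrees
Minute hand position: 27 x 6 = 162 degrees
Difference: |283.5 - 162| = 121.5 degrees
The angle between the hands is 121.5 degrees

Final answer: 121.5 degrees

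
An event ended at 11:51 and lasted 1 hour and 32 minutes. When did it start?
Starting time: 11:51 = 711 total minutes past 12:00
Subtracting: 1 hour and 32 minutes = 92 minutes
711 - 92 = 619 minutes
= 10 hours and 19 minutes past 12:00 = 10:19

Final answer: 10:19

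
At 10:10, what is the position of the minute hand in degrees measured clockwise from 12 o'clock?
The minute hand moves 6 degrees per minute.
At 10:10: 10 x 6 = 60 degrees

Final answer: 60 degrees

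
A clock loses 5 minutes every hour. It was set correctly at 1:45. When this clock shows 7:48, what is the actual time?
For every 60 true minutes, the faulty clock advances 55 minutes, so 1 faulty-clock minute corresponds to 60/55 true minutes.
From 1:45 to 7:48 on the faulty dial is 363 minutes.
True elapsed: 363 x 60/55 = 396 minutes = 6 hours and 36 minutes.
True time: 1:45 + 6 hours and 36 minutes = 8:21.

Final answer: 8:21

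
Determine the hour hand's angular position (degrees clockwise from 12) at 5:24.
The hour hand moves 30 degrees per hour and 0.5 degrees per minute.
At 5:24: (5) x 30 + 24 x 0.5 = 150 + 12 = 162 degrees

Final answer: 162 degrees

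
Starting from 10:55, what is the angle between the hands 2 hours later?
First find the time 2 hours after 10:55.
Total minutes: 10 x 60 + 55 + 2 x 60 + 0 = 775.
775 mod 720 = 55 minutes = 12:55.
Now compute the angle at 12:55:
Hour hand: 0 x 30 + 55 x 0.5 = 27.5 degrees
Minute hand: 55 x 6 = 330 degrees
Difference: |27.5 - 330| = 302.5 degrees
Smaller angle: 360 - 302.5 = 57.5 degrees

Final answer: 57.5 degrees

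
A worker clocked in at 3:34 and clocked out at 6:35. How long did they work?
From 3:34 to 6:35:
(6 x 60 + 35) - (3 x 60 + 34) = 395 - 214 = 181 minutes
= 3 hours and 1 minute

Final answer: 3 hours and 1 minute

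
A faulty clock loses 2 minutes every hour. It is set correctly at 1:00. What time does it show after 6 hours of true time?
For every 60 true minutes, the faulty clock advances 60 - 2 = 58 minutes.
True elapsed: 6 hours = 360 minutes.
Faulty clock advances: 360 x 58/60 = 348 minutes (drift: 12 minutes behind).
Shown time: 1:00 + 348 minutes = 6:48.

Final answer: 6:48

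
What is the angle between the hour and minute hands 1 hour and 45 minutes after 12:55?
First find the time 1 hour and 45 minutes after 12:55.
Total minutes: 12 x 60 + 55 + 1 x 60 + 45 = 880.
880 mod 720 = 160 minutes = 2:40.
Now compute the angle at 2:40:
Hour hand: 2 x 30 + 40 x 0.5 = 80 degrees
Minute hand: 40 x 6 = 240 degrees
Difference: |80 - 240| = 160 degrees
The angle is 160 degrees

Final answer: 160 degrees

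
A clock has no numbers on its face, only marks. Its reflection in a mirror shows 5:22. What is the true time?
Reflection across the vertical (12-6) axis maps a hand at angle A degrees to (360 - A) degrees, which sends a reading of T minutes past 12:00 to (720 - T) minutes past 12:00.
Mirror reads 5:22 = 322 minutes past 12:00.
Actual time: (720 - 322) mod 720 = 398 minutes = 6:38.

Final answer: 6:38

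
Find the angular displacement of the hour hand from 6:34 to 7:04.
The hour hand moves 0.5 degrees per minute.
Time elapsed: 7:04 - 6:34 = 30 minutes
Angular displacement: 30 x 0.5 = 15 degrees

Final answer: 15 degrees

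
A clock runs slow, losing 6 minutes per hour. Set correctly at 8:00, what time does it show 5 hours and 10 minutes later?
For every 60 true minutes, the faulty clock advances 60 - 6 = 54 minutes.
True elapsed: 5 hours and 10 minutes = 310 minutes.
Faulty clock advances: 310 x 54/60 = 279 minutes (drift: 31 minutes behind).
Shown time: 8:00 + 279 minutes = 12:39.

Final answer: 12:39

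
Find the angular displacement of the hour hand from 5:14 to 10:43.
The hour hand moves 0.5 degrees per minute.
Time elapsed: 10:43 - 5:14 = 329 minutes
Angular displacement: 329 x 0.5 = 164.5 degrees

Final answer: 164.5 degrees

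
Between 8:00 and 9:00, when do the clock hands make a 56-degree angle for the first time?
At t minutes past 8:00, the hour hand is at 30 x 8 + 0.5t degrees and the minute hand is at 6t degrees.
The smaller angle between them is 56 degrees when |30H - 5.5t| = 56 or |30H - 5.5t| = 304.
With H = 8, solve 30 x 8 - 5.5t = +/- target for each target:
  t = (30 x 8 - 56) / 5.5 = 33.45
  t = (30 x 8 + 56) / 5.5 = 53.82
  t = (30 x 8 - 304) / 5.5 = -11.64 (outside (0, 60))
  t = (30 x 8 + 304) / 5.5 = 98.91 (outside (0, 60))
Valid solutions in (0, 60): {33.45, 53.82} minutes.
The first occurrence is t = 33.45 minutes.
The hands form a 56-degree angle at 33.45 minutes past 8:00.

Final answer: 33.45 minutes past 8:00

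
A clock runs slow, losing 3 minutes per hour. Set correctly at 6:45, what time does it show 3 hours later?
For every 60 true minutes, the faulty clock advances 60 - 3 = 57 minutes.
True elapsed: 3 hours = 180 minutes.
Faulty clock advances: 180 x 57/60 = 171 minutes (drift: 9 minutes behind).
Shown time: 6:45 + 171 minutes = 9:36.

Final answer: 9:36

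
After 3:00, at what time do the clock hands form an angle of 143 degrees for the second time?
At t minutes past 3:00, the hour hand is at 30 x 3 + 0.5t degrees and the minute hand is at 6t degrees.
The smaller angle between them is 143 degrees when |30H - 5.5t| = 143 or |30H - 5.5t| = 217.
With H = 3, solve 30 x 3 - 5.5t = +/- target for each target:
  t = (30 x 3 - 143) / 5.5 = -9.64 (outside (0, 60))
  t = (30 x 3 + 143) / 5.5 = 42.36
  t = (30 x 3 - 217) / 5.5 = -23.09 (outside (0, 60))
  t = (30 x 3 + 217) / 5.5 = 55.82
Valid solutions in (0, 60): {42.36, 55.82} minutes.
The second occurrence is t = 55.82 minutes.
The hands form a 143-degree angle at 55.82 minutes past 3:00.

Final answer: 55.82 minutes past 3:00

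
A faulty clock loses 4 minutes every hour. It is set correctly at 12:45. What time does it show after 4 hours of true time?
For every 60 true minutes, the faulty clock advances 60 - 4 = 56 minutes.
True elapsed: 4 hours = 240 minutes.
Faulty clock advances: 240 x 56/60 = 224 minutes (drift: 16 minutes behind).
Shown time: 12:45 + 224 minutes = 4:29.

Final answer: 4:29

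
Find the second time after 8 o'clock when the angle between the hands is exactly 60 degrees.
At t minutes past 8:00, the hour hand is at 30 x 8 + 0.5t degrees and the minute hand is at 6t degrees.
The smaller angle between them is 60 degrees when |30H - 5.5t| = 60 or |30H - 5.5t| = 300.
With H = 8, solve 30 x 8 - 5.5t = +/- target for each target:
  t = (30 x 8 - 60) / 5.5 = 32.73
  t = (30 x 8 + 60) / 5.5 = 54.55
  t = (30 x 8 - 300) / 5.5 = -10.91 (outside (0, 60))
  t = (30 x 8 + 300) / 5.5 = 98.18 (outside (0, 60))
Valid solutions in (0, 60): {32.73, 54.55} minutes.
The second occurrence is t = 54.55 minutes.
The hands form a 60-degree angle at 54.55 minutes past 8:00.

Final answer: 54.55 minutes past 8:00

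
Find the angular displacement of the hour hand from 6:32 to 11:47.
The hour hand moves 0.5 degrees per minute.
Time elapsed: 11:47 - 6:32 = 315 minutes
Angular displacement: 315 x 0.5 = 157.5 degrees

Final answer: 157.5 degrees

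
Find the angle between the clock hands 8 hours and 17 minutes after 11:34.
First find the time 8 hours and 17 minutes after 11:34.
Total minutes: 11 x 60 + 34 + 8 x 60 + 17 = 1191.
1191 mod 720 = 471 minutes = 7:51.
Now compute the angle at 7:51:
Hour hand: 7 x 30 + 51 x 0.5 = 235.5 degrees
Minute hand: 51 x 6 = 306 degrees
Difference: |235.5 - 306| = 70.5 degrees
The angle is 70.5 degrees

Final answer: 70.5 degrees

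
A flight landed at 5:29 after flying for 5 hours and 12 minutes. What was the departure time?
Starting time: 5:29 = 329 total minutes past 12:00
Subtracting: 5 hours and 12 minutes = 312 minutes
329 - 312 = 17 minutes
= 17 minutes past 12:00 = 12:17

Final answer: 12:17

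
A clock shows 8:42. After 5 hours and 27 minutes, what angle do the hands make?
First find the time 5 hours and 27 minutes after 8:42.
Total minutes: 8 x 60 + 42 + 5 x 60 + 27 = 849.
849 mod 720 = 129 minutes = 2:09.
Now compute the angle at 2:09:
Hour hand: 2 x 30 + 9 x 0.5 = 64.5 degrees
Minute hand: 9 x 6 = 54 degrees
Difference: |64.5 - 54| = 10.5 degrees
The angle is 10.5 degrees

Final answer: 10.5 degrees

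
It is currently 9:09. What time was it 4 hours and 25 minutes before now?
Starting time: 9:09 = 549 total minutes past 12:00
Subtracting: 4 hours and 25 minutes = 265 minutes
549 - 265 = 284 minutes
= 4 hours and 44 minutes past 12:00 = 4:44

Final answer: 4:44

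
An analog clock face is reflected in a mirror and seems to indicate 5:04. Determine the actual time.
Reflection across the vertical (12-6) axis maps a hand at angle A degrees to (360 - A) degrees, which sends a reading of T minutes past 12:00 to (720 - T) minutes past 12:00.
Mirror reads 5:04 = 304 minutes past 12:00.
Actual time: (720 - 304) mod 720 = 416 minutes = 6:56.

Final answer: 6:56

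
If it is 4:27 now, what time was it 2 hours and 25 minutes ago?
Starting time: 4:27 = 267 total minutes past 12:00
Subtracting: 2 hours and 25 minutes = 145 minutes
267 - 145 = 122 minutes
= 2 hours and 2 minutes past 12:00 = 2:02

Final answer: 2:02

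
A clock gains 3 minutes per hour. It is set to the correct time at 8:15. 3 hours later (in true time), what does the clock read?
For every 60 true minutes, the faulty clock advances 60 + 3 = 63 minutes.
True elapsed: 3 hours = 180 minutes.
Faulty clock advances: 180 x 63/60 = 189 minutes (drift: 9 minutes ahead).
Shown time: 8:15 + 189 minutes = 11:24.

Final answer: 11:24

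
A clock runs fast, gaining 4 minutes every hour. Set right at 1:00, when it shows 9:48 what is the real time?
For every 60 true minutes, the faulty clock advances 64 minutes, so 1 faulty-clock minute corresponds to 60/64 true minutes.
From 1:00 to 9:48 on the faulty dial is 528 minutes.
True elapsed: 528 x 60/64 = 495 minutes = 8 hours and 15 minutes.
True time: 1:00 + 8 hours and 15 minutes = 9:15.

Final answer: 9:15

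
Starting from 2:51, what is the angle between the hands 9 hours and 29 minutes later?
First find the time 9 hours and 29 minutes after 2:51.
Total minutes: 2 x 60 + 51 + 9 x 60 + 29 = 740.
740 mod 720 = 20 minutes = 12:20.
Now compute the angle at 12:20:
Hour hand: 0 x 30 + 20 x 0.5 = 10 degrees
Minute hand: 20 x 6 = 120 degrees
Difference: |10 - 120| = 110 degrees
The angle is 110 degrees

Final answer: 110 degrees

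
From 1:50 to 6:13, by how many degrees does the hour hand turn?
The hour hand moves 0.5 degrees per minute.
Time elapsed: 6:13 - 1:50 = 263 minutes
Angular displacement: 263 x 0.5 = 131.5 degrees

Final answer: 131.5 degrees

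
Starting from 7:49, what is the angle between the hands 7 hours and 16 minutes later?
First find the time 7 hours and 16 minutes after 7:49.
Total minutes: 7 x 60 + 49 + 7 x 60 + 16 = 905.
905 mod 720 = 185 minutes = 3:05.
Now compute the angle at 3:05:
Hour hand: 3 x 30 + 5 x 0.5 = 92.5 degrees
Minute hand: 5 x 6 = 30 degrees
Difference: |92.5 - 30| = 62.5 degrees
The angle is 62.5 degrees

Final answer: 62.5 degrees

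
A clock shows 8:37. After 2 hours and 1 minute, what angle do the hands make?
First find the time 2 hours and 1 minute after 8:37.
Total minutes: 8 x 60 + 37 + 2 x 60 + 1 = 638.
638 mod 720 = 638 minutes = 10:38.
Now compute the angle at 10:38:
Hour hand: 10 x 30 + 38 x 0.5 = 319 degrees
Minute hand: 38 x 6 = 228 degrees
Difference: |319 - 228| = 91 degrees
The angle is 91 degrees

Final answer: 91 degrees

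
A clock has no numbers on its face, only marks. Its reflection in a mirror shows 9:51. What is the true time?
Reflection across the vertical (12-6) axis maps a hand at angle A degrees to (360 - A) degrees, which sends a reading of T minutes past 12:00 to (720 - T) minutes past 12:00.
Mirror reads 9:51 = 591 minutes past 12:00.
Actual time: (720 - 591) mod 720 = 129 minutes = 2:09.

Final answer: 2:09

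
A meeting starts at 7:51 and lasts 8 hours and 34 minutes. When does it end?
Starting time: 7:51
Adding 34 minutes to 51 minutes: 51 + 34 = 85 minutes = 1 hour and 25 minutes
Adding 8 hours: 7 + 8 + 1 (carry) = 16 - 12 = 4
Final time: 4:25

Final answer: 4:25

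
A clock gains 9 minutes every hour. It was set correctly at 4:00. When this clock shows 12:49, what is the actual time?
For every 60 true minutes, the faulty clock advances 69 minutes, so 1 faulty-clock minute corresponds to 60/69 true minutes.
From 4:00 to 12:49 on the faulty dial is 529 minutes.
True elapsed: 529 x 60/69 = 460 minutes = 7 hours and 40 minutes.
True time: 4:00 + 7 hours and 40 minutes = 11:40.

Final answer: 11:40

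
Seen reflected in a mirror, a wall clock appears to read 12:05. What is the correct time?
Reflection across the vertical (12-6) axis maps a hand at angle A degrees to (360 - A) degrees, which sends a reading of T minutes past 12:00 to (720 - T) minutes past 12:00.
Mirror reads 12:05 = 5 minutes past 12:00.
Actual time: (720 - 5) mod 720 = 715 minutes = 11:55.

Final answer: 11:55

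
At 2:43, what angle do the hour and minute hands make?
Hour hand position: 2 x 30 + 43 x 0.5 = 81.5 degrees
Minute hand position: 43 x 6 = 258 degrees
Difference: |81.5 - 258| = 176.5 degrees
The angle between the hands is 176.5 degrees

Final answer: 176.5 degrees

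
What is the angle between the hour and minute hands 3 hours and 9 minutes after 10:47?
First find the time 3 hours and 9 minutes after 10:47.
Total minutes: 10 x 60 + 47 + 3 x 60 + 9 = 836.
836 mod 720 = 116 minutes = 1:56.
Now compute the angle at 1:56:
Hour hand: 1 x 30 + 56 x 0.5 = 58 degrees
Minute hand: 56 x 6 = 336 degrees
Difference: |58 - 336| = 278 degrees
Smaller angle: 360 - 278 = 82 degrees

Final answer: 82 degrees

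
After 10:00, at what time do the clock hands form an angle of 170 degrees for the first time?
At t minutes past 10:00, the hour hand is at 30 x 10 + 0.5t degrees and the minute hand is at 6t degrees.
The smaller angle between them is 170 degrees when |30H - 5.5t| = 170 or |30H - 5.5t| = 190.
With H = 10, solve 30 x 10 - 5.5t = +/- target for each target:
  t = (30 x 10 - 170) / 5.5 = 23.64
  t = (30 x 10 + 170) / 5.5 = 85.45 (outside (0, 60))
  t = (30 x 10 - 190) / 5.5 = 20
  t = (30 x 10 + 190) / 5.5 = 89.09 (outside (0, 60))
Valid solutions in (0, 60): {20, 23.64} minutes.
The first occurrence is t = 20 minutes.
The hands form a 170-degree angle at 20 minutes past 10:00.

Final answer: 20 minutes past 10:00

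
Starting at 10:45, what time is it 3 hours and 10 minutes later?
Starting time: 10:45
Adding 10 minutes to 45 minutes: 45 + 10 = 55 minutes
Adding 3 hours: 10 + 3 = 13 - 12 = 1
Final time: 1:55

Final answer: 1:55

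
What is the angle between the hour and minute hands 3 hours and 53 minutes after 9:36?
First find the time 3 hours and 53 minutes after 9:36.
Total minutes: 9 x 60 + 36 + 3 x 60 + 53 = 809.
809 mod 720 = 89 minutes = 1:29.
Now compute the angle at 1:29:
Hour hand: 1 x 30 + 29 x 0.5 = 44.5 degrees
Minute hand: 29 x 6 = 174 degrees
Difference: |44.5 - 174| = 129.5 degrees
The angle is 129.5 degrees

Final answer: 129.5 degrees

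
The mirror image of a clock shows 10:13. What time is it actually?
Reflection across the vertical (12-6) axis maps a hand at angle A degrees to (360 - A) degrees, which sends a reading of T minutes past 12:00 to (720 - T) minutes past 12:00.
Mirror reads 10:13 = 613 minutes past 12:00.
Actual time: (720 - 613) mod 720 = 107 minutes = 1:47.

Final answer: 1:47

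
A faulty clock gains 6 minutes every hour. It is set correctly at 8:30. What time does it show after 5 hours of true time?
For every 60 true minutes, the faulty clock advances 60 + 6 = 66 minutes.
True elapsed: 5 hours = 300 minutes.
Faulty clock advances: 300 x 66/60 = 330 minutes (drift: 30 minutes ahead).
Shown time: 8:30 + 330 minutes = 2:00.

Final answer: 2:00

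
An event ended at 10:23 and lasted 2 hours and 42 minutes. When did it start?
Starting time: 10:23 = 623 total minutes past 12:00
Subtracting: 2 hours and 42 minutes = 162 minutes
623 - 162 = 461 minutes
= 7 hours and 41 minutes past 12:00 = 7:41

Final answer: 7:41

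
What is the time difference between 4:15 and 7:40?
From 4:15 to 7:40:
(7 x 60 + 40) - (4 x 60 + 15) = 460 - 255 = 205 minutes
= 3 hours and 25 minutes

Final answer: 3 hours and 25 minutes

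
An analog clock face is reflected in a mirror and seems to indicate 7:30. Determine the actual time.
Reflection across the vertical (12-6) axis maps a hand at angle A degrees to (360 - A) degrees, which sends a reading of T minutes past 12:00 to (720 - T) minutes past 12:00.
Mirror reads 7:30 = 450 minutes past 12:00.
Actual time: (720 - 450) mod 720 = 270 minutes = 4:30.

Final answer: 4:30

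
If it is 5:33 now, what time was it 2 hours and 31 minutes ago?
Starting time: 5:33 = 333 total minutes past 12:00
Subtracting: 2 hours and 31 minutes = 151 minutes
333 - 151 = 182 minutes
= 3 hours and 2 minutes past 12:00 = 3:02

Final answer: 3:02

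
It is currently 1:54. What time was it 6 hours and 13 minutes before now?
Starting time: 1:54 = 114 total minutes past 12:00
Subtracting: 6 hours and 13 minutes = 373 minutes
114 - 373 = -259 (negative, add 12 hours = 720) = 461 minutes
= 7 hours and 41 minutes past 12:00 = 7:41

Final answer: 7:41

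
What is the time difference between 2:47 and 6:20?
From 2:47 to 6:20:
(6 x 60 + 20) - (2 x 60 + 47) = 380 - 167 = 213 minutes
= 3 hours and 33 minutes

Final answer: 3 hours and 33 minutes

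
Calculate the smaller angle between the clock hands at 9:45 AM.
Hour hand position: 9 x 30 + 45 x 0.5 = 292.5 degrees
Minute hand position: 45 x 6 = 270 degrees
Difference: |292.5 - 270| = 22.5 degrees
The angle between the hands is 22.5 degrees

Final answer: 22.5 degrees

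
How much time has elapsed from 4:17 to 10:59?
From 4:17 to 10:59:
(10 x 60 + 59) - (4 x 60 + 17) = 659 - 257 = 402 minutes
= 6 hours and 42 minutes

Final answer: 6 hours and 42 minutes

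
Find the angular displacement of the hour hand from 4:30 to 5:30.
The hour hand moves 0.5 degrees per minute.
Time elapsed: 5:30 - 4:30 = 60 minutes
Angular displacement: 60 x 0.5 = 30 degrees

Final answer: 30 degrees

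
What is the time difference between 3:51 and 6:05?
From 3:51 to 6:05:
(6 x 60 + 5) - (3 x 60 + 51) = 365 - 231 = 134 minutes
= 2 hours and 14 minutes

Final answer: 2 hours and 14 minutes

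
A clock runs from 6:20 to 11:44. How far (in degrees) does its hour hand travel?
The hour hand moves 0.5 degrees per minute.
Time elapsed: 11:44 - 6:20 = 324 minutes
Angular displacement: 324 x 0.5 = 162 degrees

Final answer: 162 degrees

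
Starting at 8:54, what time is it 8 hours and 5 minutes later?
Starting time: 8:54
Adding 5 minutes to 54 minutes: 54 + 5 = 59 minutes
Adding 8 hours: 8 + 8 = 16 - 12 = 4
Final time: 4:59

Final answer: 4:59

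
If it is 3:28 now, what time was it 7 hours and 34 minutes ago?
Starting time: 3:28 = 208 total minutes past 12:00
Subtracting: 7 hours and 34 minutes = 454 minutes
208 - 454 = -246 (negative, add 12 hours = 720) = 474 minutes
= 7 hours and 54 minutes past 12:00 = 7:54

Final answer: 7:54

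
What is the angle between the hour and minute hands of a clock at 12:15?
Hour hand position: 0 x 30 + 15 x 0.5 = 7.5 degrees
Minute hand position: 15 x 6 = 90 degrees
Difference: |7.5 - 90| = 82.5 degrees
The angle between the hands is 82.5 degrees

Final answer: 82.5 degrees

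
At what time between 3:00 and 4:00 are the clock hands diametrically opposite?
For hands to be 180 degrees apart: |30H - 5.5t| = 180
With H = 3: t = (30 x 3 + 180)/5.5 = 49.09 or t = (30 x 3 - 180)/5.5 = -16.36
First valid solution (0 < t < 60): t = 49.09 minutes
The hands are opposite at 49.09 minutes past 3:00.

Final answer: 49.09 minutes past 3:00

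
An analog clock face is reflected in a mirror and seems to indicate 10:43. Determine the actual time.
Reflection across the vertical (12-6) axis maps a hand at angle A degrees to (360 - A) degrees, which sends a reading of T minutes past 12:00 to (720 - T) minutes past 12:00.
Mirror reads 10:43 = 643 minutes past 12:00.
Actual time: (720 - 643) mod 720 = 77 minutes = 1:17.

Final answer: 1:17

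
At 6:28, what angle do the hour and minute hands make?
Hour hand position: 6 x 30 + 28 x 0.5 = 194 degrees
Minute hand position: 28 x 6 = 168 degrees
Difference: |194 - 168| = 26 degrees
The angle between the hands is 26 degrees

Final answer: 26 degrees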